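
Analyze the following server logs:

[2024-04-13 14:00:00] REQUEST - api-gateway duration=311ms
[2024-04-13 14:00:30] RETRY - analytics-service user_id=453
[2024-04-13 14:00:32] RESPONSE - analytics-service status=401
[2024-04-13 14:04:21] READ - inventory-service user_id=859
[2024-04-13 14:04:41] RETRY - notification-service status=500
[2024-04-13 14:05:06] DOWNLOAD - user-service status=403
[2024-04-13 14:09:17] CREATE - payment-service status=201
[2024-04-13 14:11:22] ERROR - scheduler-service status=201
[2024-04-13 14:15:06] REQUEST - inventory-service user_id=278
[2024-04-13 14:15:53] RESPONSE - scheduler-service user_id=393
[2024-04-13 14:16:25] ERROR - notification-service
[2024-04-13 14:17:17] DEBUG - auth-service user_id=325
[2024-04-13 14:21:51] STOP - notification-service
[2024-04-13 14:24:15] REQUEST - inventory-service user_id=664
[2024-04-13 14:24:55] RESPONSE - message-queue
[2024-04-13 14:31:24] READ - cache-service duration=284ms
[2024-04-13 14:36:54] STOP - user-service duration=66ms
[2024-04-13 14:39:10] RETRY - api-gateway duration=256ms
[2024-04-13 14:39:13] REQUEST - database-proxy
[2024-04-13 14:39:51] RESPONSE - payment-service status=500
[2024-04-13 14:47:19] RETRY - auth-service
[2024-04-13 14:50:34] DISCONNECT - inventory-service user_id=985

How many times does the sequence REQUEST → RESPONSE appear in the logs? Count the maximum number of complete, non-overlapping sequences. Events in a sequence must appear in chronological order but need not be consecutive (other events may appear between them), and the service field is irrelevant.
4

To count sequences:

1. Look for pattern: REQUEST → RESPONSE
2. Greedily scan the log in chronological order, matching each sequence element in turn (ignoring service)
3. Each time the full pattern completes, increment the count and restart matching from the next event
4. Complete non-overlapping sequences found: 4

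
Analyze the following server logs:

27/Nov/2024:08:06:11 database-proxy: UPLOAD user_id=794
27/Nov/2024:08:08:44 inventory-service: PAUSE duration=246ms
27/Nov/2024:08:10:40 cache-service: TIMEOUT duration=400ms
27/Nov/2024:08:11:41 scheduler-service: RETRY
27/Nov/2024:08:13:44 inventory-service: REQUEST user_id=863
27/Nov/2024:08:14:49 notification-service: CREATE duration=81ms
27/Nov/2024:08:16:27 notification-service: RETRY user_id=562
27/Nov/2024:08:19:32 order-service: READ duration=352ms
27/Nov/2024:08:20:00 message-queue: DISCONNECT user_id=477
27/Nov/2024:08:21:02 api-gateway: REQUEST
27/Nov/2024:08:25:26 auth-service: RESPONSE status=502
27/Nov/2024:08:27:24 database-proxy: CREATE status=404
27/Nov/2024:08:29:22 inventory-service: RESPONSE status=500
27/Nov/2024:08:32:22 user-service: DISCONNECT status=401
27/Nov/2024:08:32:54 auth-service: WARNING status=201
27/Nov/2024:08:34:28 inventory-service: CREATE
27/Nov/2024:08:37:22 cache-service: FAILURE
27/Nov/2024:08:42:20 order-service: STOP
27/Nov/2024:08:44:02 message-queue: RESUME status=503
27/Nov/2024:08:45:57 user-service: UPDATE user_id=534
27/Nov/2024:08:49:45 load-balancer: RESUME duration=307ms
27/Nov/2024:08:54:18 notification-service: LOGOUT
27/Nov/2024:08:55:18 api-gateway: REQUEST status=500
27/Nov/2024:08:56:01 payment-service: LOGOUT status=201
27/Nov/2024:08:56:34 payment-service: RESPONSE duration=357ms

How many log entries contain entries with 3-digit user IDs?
5

To find matching entries:

1. Pattern to match: entries with 3-digit user IDs
2. Scan each log entry for the pattern
3. Count matches: 5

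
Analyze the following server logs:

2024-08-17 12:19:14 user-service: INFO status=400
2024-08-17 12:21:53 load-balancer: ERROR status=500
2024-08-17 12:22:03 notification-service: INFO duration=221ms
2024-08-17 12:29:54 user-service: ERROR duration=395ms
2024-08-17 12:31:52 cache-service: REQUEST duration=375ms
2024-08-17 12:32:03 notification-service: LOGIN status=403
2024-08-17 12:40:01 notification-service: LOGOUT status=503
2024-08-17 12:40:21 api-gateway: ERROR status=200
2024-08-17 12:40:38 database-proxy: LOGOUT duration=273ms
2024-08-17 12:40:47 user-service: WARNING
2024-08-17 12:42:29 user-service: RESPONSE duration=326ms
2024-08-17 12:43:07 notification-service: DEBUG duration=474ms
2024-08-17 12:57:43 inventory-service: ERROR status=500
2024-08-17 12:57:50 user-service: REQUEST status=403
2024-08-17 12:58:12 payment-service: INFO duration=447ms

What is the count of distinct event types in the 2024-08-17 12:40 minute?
3

To count unique event types:

1. Filter events in the minute starting at 2024-08-17 12:40
2. Extract event types from matching entries
3. Count unique types: 3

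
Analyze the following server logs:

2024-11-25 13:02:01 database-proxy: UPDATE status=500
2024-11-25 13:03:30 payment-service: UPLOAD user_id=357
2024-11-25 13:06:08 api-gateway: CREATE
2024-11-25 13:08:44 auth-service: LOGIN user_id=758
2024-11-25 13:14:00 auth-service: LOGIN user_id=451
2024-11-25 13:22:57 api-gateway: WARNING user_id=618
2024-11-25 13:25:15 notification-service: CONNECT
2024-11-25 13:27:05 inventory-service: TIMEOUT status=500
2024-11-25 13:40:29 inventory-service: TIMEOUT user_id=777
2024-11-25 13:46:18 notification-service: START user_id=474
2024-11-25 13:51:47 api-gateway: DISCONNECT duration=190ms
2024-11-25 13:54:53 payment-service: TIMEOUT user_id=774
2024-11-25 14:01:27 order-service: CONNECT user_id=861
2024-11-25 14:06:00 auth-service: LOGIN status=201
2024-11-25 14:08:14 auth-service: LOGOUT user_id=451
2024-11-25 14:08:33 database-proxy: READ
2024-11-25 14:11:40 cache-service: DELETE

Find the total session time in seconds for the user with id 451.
3254

To calculate session duration:

1. Find LOGIN event for user_id=451: 2024-11-25 13:14:00
2. Find LOGOUT event for user_id=451: 2024-11-25 14:08:14
3. Session duration: 2024-11-25 14:08:14 - 2024-11-25 13:14:00 = 3254 seconds (54 minutes)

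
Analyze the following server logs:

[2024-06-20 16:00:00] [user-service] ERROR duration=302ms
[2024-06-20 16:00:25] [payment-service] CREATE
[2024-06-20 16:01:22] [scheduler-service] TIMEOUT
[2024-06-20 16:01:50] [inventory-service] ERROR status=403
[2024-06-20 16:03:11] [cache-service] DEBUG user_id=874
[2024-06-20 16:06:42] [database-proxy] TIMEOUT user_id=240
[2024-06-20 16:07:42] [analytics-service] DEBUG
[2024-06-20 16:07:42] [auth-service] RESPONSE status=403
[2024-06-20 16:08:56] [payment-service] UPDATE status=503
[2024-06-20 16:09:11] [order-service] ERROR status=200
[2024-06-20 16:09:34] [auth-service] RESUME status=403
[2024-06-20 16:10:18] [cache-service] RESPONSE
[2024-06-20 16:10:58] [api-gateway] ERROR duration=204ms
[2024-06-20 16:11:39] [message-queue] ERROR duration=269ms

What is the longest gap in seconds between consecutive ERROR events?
441

To find the longest gap:

1. Extract all ERROR events in chronological order
2. Calculate time differences between consecutive events
3. Find the maximum difference
4. Longest gap: 441 seconds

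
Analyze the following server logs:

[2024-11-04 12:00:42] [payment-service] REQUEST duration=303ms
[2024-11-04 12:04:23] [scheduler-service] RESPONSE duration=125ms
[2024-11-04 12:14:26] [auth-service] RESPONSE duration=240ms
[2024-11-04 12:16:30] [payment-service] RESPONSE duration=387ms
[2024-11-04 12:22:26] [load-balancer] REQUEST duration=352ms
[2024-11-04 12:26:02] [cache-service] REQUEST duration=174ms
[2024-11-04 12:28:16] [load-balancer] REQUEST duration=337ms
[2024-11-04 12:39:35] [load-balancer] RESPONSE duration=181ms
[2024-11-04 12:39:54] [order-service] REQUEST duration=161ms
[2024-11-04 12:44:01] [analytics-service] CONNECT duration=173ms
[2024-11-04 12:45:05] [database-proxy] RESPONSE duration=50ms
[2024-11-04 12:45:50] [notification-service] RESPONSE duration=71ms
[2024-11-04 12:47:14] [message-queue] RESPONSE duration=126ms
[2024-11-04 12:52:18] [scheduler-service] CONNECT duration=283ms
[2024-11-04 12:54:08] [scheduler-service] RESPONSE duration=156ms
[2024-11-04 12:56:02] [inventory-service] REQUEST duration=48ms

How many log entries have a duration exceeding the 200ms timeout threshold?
6

To count timeouts:

1. Threshold: 200ms
2. Extract duration from each log entry
3. Count entries where duration > 200
4. Timeout count: 6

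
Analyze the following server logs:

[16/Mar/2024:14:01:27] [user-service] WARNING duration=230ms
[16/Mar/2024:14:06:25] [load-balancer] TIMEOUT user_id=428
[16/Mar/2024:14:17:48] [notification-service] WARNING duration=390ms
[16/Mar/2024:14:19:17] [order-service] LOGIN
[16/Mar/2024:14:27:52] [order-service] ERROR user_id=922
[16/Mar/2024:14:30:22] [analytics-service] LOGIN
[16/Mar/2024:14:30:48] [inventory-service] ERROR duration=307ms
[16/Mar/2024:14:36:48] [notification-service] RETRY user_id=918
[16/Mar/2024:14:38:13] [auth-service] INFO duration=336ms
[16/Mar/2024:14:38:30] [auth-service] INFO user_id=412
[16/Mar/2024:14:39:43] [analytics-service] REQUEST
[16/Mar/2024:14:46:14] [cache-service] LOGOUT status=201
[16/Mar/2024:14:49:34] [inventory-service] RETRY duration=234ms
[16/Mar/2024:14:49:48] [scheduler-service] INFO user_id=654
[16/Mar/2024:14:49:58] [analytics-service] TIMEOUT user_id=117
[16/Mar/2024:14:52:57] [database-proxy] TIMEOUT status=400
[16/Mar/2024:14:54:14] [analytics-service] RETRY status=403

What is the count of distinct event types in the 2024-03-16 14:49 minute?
3

To count unique event types:

1. Filter events in the minute starting at 2024-03-16 14:49
2. Extract event types from matching entries
3. Count unique types: 3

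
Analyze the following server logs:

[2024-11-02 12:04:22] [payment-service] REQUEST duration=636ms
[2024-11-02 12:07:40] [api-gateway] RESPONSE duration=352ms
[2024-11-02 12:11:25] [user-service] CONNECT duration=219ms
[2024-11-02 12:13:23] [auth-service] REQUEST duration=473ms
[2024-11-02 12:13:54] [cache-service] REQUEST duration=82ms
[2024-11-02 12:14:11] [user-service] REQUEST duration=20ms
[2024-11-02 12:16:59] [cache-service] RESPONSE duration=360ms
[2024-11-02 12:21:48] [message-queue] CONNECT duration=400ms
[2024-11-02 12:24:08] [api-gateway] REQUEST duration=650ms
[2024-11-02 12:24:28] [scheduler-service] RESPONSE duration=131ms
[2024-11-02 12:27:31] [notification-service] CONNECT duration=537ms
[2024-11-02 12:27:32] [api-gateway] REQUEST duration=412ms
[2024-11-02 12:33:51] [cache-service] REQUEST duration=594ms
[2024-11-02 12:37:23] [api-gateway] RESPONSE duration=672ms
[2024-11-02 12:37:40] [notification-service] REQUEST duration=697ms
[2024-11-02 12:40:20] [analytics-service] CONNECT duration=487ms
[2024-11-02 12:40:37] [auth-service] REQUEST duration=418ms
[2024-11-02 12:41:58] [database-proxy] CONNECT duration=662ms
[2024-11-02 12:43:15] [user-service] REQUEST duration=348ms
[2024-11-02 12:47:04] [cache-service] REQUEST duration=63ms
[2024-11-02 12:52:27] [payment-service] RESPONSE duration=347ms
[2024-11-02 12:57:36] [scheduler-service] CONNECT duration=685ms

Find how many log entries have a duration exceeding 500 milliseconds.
8

To count timeouts:

1. Threshold: 500ms
2. Extract duration from each log entry
3. Count entries where duration > 500
4. Timeout count: 8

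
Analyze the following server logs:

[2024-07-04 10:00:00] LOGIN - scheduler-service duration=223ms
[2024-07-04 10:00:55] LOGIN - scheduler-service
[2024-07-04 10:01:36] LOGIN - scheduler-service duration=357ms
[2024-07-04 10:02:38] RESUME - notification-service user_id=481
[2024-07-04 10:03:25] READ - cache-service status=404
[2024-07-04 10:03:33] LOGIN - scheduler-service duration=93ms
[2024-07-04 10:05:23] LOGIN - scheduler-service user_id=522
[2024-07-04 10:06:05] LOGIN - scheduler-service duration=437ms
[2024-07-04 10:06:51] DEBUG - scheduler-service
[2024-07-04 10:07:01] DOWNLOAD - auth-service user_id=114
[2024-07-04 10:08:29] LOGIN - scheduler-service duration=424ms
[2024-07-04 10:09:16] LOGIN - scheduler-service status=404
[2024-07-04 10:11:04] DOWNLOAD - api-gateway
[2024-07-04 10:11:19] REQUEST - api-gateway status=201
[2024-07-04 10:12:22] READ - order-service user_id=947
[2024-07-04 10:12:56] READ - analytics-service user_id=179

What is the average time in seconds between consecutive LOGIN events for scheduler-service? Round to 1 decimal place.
79.4

To calculate average interval:

1. Find all LOGIN events for scheduler-service in order
2. Calculate time gaps between consecutive events
3. Compute mean of gaps: 556 / 7 = 79.4 seconds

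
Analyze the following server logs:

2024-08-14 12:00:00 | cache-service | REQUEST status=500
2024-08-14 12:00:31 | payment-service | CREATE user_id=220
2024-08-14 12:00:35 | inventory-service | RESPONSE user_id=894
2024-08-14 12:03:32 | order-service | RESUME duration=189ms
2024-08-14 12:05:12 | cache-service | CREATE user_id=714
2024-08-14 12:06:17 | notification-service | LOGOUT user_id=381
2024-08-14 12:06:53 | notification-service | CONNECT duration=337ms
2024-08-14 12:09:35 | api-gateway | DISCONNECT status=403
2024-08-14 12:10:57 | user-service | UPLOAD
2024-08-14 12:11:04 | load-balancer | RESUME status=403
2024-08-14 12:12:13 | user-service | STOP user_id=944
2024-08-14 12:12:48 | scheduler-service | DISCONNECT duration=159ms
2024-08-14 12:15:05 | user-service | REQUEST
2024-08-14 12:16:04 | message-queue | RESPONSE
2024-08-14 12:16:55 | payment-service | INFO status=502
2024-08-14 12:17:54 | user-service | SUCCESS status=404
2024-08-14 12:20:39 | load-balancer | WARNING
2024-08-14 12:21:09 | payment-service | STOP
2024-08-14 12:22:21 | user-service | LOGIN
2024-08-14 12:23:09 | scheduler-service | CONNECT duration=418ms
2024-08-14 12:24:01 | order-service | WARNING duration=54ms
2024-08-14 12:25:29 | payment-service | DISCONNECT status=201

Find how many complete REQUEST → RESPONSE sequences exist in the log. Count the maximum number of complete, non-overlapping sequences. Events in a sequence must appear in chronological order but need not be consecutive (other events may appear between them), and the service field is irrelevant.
2

To count sequences:

1. Look for pattern: REQUEST → RESPONSE
2. Greedily scan the log in chronological order, matching each sequence element in turn (ignoring service)
3. Each time the full pattern completes, increment the count and restart matching from the next event
4. Complete non-overlapping sequences found: 2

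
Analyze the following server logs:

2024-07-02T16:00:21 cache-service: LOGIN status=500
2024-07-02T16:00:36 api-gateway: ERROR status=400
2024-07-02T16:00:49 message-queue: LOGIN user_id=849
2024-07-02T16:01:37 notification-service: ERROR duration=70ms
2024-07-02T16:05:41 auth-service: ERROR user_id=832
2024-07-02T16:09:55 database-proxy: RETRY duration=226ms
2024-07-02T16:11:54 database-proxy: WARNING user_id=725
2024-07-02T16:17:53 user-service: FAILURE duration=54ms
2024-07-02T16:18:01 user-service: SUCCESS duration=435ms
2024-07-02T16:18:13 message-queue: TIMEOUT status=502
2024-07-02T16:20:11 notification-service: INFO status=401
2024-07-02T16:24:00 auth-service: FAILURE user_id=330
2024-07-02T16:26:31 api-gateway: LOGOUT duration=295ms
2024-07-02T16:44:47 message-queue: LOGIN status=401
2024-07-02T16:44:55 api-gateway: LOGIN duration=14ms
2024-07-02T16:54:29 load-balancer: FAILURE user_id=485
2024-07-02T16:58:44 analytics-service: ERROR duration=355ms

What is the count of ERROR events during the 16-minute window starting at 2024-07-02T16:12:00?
0

To count events in the time window:

1. Window boundaries: 2024-07-02T16:12:00 to 2024-07-02T16:28:00
2. Filter for ERROR events within this window
3. Count matching events: 0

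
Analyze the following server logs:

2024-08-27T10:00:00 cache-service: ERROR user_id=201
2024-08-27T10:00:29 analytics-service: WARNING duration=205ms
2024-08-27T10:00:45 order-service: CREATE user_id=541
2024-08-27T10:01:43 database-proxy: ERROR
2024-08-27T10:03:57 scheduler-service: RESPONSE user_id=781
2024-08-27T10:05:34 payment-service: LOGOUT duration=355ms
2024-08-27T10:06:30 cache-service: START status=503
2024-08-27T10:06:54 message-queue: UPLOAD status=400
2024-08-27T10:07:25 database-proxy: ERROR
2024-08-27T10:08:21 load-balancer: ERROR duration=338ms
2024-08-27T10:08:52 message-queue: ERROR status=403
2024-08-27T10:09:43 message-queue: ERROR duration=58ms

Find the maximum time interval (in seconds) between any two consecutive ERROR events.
342

To find the longest gap:

1. Extract all ERROR events in chronological order
2. Calculate time differences between consecutive events
3. Find the maximum difference
4. Longest gap: 342 seconds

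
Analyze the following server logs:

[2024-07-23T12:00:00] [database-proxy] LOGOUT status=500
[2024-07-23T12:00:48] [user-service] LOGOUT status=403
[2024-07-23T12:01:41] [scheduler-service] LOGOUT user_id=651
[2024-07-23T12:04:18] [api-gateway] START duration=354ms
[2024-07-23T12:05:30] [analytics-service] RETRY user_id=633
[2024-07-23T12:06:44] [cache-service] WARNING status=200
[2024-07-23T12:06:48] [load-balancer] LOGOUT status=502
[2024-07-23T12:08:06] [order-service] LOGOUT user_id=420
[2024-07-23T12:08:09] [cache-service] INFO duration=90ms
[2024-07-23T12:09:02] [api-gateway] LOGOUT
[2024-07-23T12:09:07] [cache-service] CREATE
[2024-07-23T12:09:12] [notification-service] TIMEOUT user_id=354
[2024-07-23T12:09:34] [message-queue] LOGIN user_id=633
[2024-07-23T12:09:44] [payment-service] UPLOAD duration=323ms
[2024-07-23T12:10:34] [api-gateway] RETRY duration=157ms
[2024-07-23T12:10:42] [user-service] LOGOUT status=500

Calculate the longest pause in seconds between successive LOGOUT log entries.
307

To find the longest gap:

1. Extract all LOGOUT events in chronological order
2. Calculate time differences between consecutive events
3. Find the maximum difference
4. Longest gap: 307 seconds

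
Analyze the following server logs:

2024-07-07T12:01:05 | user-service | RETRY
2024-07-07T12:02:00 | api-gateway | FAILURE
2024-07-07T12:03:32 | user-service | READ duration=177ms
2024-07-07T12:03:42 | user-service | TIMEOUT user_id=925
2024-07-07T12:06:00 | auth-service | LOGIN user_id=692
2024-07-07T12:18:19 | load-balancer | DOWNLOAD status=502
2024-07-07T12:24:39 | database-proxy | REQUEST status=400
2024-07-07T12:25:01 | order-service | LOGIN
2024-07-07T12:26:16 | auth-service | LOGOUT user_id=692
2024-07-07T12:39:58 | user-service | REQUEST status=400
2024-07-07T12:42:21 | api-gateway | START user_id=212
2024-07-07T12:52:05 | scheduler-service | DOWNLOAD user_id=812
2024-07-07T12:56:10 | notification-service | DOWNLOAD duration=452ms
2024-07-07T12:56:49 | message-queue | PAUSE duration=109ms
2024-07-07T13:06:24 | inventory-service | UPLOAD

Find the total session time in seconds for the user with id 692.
1216

To calculate session duration:

1. Find LOGIN event for user_id=692: 2024-07-07T12:06:00
2. Find LOGOUT event for user_id=692: 2024-07-07T12:26:16
3. Session duration: 2024-07-07T12:26:16 - 2024-07-07T12:06:00 = 1216 seconds (20 minutes)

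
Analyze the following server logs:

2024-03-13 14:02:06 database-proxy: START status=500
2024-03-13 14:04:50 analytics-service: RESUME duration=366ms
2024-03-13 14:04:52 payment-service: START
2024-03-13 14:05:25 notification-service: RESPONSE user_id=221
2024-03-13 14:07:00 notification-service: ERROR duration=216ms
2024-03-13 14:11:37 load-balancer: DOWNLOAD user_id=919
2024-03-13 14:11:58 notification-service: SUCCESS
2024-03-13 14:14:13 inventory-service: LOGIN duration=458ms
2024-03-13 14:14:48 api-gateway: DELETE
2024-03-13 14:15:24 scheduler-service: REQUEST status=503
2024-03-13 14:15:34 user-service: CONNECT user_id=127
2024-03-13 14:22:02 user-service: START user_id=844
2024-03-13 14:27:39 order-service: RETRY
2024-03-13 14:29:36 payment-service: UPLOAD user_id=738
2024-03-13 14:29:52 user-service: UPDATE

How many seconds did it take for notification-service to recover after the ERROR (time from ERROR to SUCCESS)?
298

To calculate recovery time:

1. Find ERROR event for notification-service: 2024-03-13 14:07:00
2. Find next SUCCESS event for notification-service: 2024-03-13 14:11:58
3. Recovery time: 2024-03-13 14:11:58 - 2024-03-13 14:07:00 = 298 seconds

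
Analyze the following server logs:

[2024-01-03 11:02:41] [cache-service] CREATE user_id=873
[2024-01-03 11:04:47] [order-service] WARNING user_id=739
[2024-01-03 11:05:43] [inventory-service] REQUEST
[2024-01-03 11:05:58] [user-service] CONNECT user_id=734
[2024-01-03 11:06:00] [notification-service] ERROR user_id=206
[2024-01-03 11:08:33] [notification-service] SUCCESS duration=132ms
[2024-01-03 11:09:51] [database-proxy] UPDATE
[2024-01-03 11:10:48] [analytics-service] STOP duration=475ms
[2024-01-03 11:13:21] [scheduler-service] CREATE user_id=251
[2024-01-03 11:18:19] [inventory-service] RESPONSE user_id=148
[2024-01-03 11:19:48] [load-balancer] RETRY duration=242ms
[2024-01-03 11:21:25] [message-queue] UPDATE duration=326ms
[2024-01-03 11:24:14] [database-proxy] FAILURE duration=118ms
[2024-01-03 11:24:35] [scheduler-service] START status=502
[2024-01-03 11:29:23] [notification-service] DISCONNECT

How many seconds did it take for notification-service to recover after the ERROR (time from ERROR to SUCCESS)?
153

To calculate recovery time:

1. Find ERROR event for notification-service: 2024-01-03 11:06:00
2. Find next SUCCESS event for notification-service: 2024-01-03 11:08:33
3. Recovery time: 2024-01-03 11:08:33 - 2024-01-03 11:06:00 = 153 seconds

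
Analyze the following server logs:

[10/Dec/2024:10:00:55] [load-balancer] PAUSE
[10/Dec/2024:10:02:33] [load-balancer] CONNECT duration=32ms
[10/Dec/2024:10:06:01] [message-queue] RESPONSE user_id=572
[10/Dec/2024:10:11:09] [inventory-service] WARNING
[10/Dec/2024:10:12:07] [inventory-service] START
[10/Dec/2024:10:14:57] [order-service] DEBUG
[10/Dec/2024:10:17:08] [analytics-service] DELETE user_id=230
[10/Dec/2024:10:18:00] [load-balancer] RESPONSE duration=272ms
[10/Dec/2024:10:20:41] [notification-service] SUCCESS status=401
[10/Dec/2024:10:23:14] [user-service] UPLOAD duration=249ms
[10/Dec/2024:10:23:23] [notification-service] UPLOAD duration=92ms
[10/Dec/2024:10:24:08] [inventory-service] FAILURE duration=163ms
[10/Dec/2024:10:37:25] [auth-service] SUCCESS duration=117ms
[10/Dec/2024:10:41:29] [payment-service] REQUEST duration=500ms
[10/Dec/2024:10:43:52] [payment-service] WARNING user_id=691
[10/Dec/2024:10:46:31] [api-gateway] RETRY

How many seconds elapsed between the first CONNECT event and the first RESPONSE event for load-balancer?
927

To find the time between events:

1. Locate the first CONNECT event for load-balancer: 10/Dec/2024:10:02:33
2. Locate the first RESPONSE event for load-balancer: 10/Dec/2024:10:18:00
3. Calculate the difference: 10/Dec/2024:10:18:00 - 10/Dec/2024:10:02:33 = 927 seconds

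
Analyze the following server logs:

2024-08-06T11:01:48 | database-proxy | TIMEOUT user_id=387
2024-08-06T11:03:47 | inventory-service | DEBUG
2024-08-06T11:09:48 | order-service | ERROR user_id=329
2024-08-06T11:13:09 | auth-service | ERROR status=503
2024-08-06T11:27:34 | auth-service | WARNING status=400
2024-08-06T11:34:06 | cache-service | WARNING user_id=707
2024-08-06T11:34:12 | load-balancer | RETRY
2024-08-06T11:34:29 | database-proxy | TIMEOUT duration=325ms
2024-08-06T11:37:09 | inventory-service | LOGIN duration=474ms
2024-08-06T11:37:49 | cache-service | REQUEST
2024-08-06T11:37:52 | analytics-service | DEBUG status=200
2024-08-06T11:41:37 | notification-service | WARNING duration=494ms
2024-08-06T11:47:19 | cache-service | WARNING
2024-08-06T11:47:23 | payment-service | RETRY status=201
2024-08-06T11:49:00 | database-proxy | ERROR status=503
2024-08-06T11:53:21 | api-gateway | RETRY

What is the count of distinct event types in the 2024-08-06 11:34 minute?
3

To count unique event types:

1. Filter events in the minute starting at 2024-08-06 11:34
2. Extract event types from matching entries
3. Count unique types: 3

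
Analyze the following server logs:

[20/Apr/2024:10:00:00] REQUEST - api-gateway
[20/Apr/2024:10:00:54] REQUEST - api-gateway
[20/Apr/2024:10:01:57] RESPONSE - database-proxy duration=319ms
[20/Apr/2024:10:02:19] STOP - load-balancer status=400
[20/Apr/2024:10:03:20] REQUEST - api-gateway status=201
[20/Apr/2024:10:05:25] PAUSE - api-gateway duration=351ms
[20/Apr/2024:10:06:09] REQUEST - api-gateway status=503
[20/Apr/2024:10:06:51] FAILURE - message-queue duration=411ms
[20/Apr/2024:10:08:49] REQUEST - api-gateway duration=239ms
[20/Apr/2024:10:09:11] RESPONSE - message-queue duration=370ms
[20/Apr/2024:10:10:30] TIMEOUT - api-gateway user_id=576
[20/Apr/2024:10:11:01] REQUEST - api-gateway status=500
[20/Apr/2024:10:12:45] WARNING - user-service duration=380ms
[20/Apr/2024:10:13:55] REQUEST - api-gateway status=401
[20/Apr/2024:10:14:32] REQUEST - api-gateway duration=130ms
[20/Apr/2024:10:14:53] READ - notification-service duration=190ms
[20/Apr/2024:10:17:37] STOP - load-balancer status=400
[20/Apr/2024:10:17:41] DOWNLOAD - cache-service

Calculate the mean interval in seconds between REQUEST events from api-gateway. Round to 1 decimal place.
124.6

To calculate average interval:

1. Find all REQUEST events for api-gateway in order
2. Calculate time gaps between consecutive events
3. Compute mean of gaps: 872 / 7 = 124.6 seconds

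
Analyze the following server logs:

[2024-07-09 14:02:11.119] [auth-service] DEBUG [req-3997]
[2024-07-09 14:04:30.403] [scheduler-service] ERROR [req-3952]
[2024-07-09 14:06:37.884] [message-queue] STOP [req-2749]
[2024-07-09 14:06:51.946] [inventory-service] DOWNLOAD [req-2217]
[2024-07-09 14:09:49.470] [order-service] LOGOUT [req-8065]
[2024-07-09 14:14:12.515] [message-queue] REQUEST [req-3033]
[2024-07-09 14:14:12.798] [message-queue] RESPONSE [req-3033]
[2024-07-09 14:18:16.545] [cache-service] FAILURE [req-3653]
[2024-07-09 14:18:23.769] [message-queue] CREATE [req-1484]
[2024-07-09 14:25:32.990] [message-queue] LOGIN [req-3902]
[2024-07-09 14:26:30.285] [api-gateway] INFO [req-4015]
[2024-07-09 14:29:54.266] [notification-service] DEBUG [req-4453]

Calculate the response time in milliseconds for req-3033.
283

To calculate latency:

1. Find REQUEST with id req-3033: 2024-07-09 14:14:12.515
2. Find RESPONSE with id req-3033: 2024-07-09 14:14:12.798
3. Latency: 2024-07-09 14:14:12.798 - 2024-07-09 14:14:12.515 = 283ms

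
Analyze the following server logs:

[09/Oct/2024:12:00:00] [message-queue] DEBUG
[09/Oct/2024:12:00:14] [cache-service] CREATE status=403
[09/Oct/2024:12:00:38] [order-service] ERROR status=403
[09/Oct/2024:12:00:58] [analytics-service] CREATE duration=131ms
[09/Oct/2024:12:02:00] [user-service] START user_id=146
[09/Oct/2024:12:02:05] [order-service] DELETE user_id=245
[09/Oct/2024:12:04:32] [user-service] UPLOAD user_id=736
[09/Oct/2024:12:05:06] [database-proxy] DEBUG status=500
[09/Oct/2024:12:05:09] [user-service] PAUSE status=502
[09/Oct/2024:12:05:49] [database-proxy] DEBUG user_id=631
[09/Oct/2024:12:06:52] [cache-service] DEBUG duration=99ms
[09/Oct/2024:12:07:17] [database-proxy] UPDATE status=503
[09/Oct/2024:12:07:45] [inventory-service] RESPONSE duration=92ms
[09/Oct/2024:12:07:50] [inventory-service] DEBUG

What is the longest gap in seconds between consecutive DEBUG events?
306

To find the longest gap:

1. Extract all DEBUG events in chronological order
2. Calculate time differences between consecutive events
3. Find the maximum difference
4. Longest gap: 306 seconds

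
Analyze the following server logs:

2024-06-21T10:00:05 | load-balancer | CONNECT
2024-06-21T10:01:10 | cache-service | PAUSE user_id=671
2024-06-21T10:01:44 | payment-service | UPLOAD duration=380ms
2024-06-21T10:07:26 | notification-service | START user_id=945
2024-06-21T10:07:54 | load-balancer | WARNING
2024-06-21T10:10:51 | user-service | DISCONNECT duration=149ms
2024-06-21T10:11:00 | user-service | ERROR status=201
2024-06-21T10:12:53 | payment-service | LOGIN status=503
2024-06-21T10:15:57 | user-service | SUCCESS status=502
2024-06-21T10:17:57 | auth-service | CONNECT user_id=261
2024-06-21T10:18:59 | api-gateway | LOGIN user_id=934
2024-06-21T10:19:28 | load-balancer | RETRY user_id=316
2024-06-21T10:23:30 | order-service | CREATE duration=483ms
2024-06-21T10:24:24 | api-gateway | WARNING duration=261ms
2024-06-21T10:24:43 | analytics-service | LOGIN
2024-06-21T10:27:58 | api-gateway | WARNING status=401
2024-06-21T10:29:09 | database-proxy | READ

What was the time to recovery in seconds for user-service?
297

To calculate recovery time:

1. Find ERROR event for user-service: 2024-06-21T10:11:00
2. Find next SUCCESS event for user-service: 2024-06-21T10:15:57
3. Recovery time: 2024-06-21T10:15:57 - 2024-06-21T10:11:00 = 297 seconds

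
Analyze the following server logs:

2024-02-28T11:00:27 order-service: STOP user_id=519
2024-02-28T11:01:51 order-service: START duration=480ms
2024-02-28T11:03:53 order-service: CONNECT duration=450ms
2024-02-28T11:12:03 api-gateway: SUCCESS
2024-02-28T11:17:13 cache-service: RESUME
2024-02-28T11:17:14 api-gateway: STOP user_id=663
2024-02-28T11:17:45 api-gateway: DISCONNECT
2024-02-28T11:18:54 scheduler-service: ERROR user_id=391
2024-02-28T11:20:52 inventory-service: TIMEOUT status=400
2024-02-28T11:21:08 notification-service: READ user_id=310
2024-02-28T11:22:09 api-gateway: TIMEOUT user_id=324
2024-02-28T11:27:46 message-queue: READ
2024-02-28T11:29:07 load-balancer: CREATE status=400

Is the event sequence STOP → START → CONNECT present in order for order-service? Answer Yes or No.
Yes

To verify sequence order:

1. Find all events in sequence STOP → START → CONNECT for order-service
2. Extract their timestamps
3. Check if timestamps are in ascending order
4. Result: Yes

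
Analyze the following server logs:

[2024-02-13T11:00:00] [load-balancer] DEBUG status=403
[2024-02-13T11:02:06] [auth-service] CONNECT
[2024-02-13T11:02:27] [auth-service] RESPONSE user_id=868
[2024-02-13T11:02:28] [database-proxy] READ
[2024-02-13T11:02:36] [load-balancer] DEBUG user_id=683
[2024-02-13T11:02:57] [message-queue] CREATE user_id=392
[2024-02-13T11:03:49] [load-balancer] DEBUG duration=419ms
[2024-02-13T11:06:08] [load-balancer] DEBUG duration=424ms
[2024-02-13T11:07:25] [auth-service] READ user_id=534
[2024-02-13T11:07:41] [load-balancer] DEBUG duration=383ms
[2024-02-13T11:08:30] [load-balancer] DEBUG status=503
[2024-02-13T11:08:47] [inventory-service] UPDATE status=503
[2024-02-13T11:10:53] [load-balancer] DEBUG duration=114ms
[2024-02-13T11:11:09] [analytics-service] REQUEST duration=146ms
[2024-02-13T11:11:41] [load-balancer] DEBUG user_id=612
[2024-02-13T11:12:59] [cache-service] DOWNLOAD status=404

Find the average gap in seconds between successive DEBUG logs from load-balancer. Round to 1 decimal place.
100.1

To calculate average interval:

1. Find all DEBUG events for load-balancer in order
2. Calculate time gaps between consecutive events
3. Compute mean of gaps: 701 / 7 = 100.1 seconds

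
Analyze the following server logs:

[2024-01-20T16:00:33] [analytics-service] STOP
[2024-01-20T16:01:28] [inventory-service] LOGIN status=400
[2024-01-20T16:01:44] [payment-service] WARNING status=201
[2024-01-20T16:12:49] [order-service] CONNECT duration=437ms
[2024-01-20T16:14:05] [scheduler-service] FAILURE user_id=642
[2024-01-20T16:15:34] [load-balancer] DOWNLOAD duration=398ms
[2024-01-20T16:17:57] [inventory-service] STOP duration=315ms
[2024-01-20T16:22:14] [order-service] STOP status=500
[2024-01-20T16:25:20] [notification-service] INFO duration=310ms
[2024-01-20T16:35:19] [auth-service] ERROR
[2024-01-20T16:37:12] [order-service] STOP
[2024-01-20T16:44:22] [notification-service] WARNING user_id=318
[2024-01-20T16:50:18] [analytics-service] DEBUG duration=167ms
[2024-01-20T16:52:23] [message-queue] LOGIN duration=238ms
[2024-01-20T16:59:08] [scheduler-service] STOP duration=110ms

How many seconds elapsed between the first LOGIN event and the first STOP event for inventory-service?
989

To find the time between events:

1. Locate the first LOGIN event for inventory-service: 2024-01-20T16:01:28
2. Locate the first STOP event for inventory-service: 2024-01-20T16:17:57
3. Calculate the difference: 2024-01-20T16:17:57 - 2024-01-20T16:01:28 = 989 seconds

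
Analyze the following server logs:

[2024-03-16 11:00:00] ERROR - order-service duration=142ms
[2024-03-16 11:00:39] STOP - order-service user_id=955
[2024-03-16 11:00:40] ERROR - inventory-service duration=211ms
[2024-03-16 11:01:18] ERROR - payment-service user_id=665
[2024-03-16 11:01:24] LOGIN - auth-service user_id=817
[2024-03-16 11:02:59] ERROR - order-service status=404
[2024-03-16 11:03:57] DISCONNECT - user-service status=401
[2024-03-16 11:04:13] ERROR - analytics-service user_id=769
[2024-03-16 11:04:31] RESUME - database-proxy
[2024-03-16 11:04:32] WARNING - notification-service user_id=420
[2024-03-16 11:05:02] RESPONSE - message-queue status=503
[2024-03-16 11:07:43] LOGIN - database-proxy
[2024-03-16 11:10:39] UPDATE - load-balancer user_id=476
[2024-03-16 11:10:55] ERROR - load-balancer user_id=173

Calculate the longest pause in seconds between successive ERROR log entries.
402

To find the longest gap:

1. Extract all ERROR events in chronological order
2. Calculate time differences between consecutive events
3. Find the maximum difference
4. Longest gap: 402 seconds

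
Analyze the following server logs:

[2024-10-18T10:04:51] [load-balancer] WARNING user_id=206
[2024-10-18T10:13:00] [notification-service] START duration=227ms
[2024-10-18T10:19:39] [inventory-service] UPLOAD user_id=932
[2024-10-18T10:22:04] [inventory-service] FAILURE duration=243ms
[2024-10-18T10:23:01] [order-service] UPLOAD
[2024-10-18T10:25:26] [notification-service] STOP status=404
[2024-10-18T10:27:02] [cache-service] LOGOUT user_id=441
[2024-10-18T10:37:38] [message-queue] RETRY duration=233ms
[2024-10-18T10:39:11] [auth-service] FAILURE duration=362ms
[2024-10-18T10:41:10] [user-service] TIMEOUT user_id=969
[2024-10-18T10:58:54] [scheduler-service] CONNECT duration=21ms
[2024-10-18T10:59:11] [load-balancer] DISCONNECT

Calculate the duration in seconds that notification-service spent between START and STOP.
746

To calculate state duration:

1. Find START event for notification-service: 2024-10-18T10:13:00
2. Find STOP event for notification-service: 2024-10-18T10:25:26
3. Calculate duration: 2024-10-18T10:25:26 - 2024-10-18T10:13:00 = 746 seconds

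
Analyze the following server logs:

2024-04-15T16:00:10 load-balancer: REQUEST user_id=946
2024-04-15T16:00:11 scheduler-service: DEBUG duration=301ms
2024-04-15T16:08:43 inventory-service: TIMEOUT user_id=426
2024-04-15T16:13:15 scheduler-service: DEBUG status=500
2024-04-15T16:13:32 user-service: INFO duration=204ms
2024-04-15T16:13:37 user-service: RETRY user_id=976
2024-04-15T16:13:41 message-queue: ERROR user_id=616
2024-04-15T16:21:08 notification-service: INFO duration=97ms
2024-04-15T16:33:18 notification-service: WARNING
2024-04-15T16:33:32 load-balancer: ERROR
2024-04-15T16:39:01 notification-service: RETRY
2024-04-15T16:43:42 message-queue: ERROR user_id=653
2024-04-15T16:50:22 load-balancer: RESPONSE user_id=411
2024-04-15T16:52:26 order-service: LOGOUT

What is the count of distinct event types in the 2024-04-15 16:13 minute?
4

To count unique event types:

1. Filter events in the minute starting at 2024-04-15 16:13
2. Extract event types from matching entries
3. Count unique types: 4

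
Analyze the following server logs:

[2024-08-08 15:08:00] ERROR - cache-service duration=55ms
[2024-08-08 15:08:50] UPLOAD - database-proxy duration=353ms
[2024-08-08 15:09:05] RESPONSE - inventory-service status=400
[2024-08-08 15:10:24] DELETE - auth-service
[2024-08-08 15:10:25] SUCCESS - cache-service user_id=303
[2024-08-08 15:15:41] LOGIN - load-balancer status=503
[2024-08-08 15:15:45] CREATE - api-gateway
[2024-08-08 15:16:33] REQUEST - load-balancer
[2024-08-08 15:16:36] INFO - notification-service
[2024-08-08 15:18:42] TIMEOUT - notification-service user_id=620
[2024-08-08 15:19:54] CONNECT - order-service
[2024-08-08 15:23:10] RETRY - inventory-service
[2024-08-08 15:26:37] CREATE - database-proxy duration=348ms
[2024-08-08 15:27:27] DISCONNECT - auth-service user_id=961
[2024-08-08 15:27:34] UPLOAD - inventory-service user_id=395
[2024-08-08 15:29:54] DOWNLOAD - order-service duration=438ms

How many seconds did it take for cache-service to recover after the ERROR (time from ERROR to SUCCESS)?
145

To calculate recovery time:

1. Find ERROR event for cache-service: 2024-08-08 15:08:00
2. Find next SUCCESS event for cache-service: 2024-08-08 15:10:25
3. Recovery time: 2024-08-08 15:10:25 - 2024-08-08 15:08:00 = 145 seconds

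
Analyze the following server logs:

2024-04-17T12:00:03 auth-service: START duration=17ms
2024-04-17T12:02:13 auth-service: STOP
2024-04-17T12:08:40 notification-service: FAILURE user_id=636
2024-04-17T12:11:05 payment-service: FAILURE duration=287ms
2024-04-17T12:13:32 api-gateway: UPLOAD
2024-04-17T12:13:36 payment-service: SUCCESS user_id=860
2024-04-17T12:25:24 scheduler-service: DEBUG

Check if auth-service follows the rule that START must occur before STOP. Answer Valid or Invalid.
Valid

To validate ordering:

1. Required order: START → STOP
2. Rule: START must occur before STOP
3. Check actual order of events for auth-service
4. Result: Valid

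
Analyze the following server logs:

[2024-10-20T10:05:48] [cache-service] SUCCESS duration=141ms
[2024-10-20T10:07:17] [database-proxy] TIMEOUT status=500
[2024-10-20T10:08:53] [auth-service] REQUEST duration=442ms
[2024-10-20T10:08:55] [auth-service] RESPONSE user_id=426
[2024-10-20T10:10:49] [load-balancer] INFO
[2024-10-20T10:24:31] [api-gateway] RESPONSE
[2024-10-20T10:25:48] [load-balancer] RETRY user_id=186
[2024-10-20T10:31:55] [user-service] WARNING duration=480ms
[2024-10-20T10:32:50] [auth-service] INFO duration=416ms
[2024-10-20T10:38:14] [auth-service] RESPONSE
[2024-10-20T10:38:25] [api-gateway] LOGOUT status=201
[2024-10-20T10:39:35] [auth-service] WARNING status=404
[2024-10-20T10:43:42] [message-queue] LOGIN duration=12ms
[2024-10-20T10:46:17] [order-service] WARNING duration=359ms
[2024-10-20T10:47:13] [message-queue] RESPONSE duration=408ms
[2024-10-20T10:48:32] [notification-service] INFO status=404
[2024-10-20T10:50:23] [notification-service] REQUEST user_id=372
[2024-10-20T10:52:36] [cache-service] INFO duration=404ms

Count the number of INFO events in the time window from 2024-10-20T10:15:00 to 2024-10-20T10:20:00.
0

To count events in the time window:

1. Window boundaries: 2024-10-20T10:15:00 to 2024-10-20T10:20:00
2. Filter for INFO events within this window
3. Count matching events: 0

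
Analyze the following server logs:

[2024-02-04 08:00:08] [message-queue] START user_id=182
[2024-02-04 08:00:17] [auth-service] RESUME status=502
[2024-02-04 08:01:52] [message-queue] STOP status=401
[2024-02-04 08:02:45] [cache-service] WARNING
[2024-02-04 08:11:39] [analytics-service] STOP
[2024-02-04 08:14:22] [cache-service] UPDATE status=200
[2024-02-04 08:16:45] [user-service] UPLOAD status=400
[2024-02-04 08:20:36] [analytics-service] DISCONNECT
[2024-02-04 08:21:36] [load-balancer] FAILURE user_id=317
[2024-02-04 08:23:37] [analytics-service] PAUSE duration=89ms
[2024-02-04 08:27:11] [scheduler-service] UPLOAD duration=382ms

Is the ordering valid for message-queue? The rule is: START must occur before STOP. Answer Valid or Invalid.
Valid

To validate ordering:

1. Required order: START → STOP
2. Rule: START must occur before STOP
3. Check actual order of events for message-queue
4. Result: Valid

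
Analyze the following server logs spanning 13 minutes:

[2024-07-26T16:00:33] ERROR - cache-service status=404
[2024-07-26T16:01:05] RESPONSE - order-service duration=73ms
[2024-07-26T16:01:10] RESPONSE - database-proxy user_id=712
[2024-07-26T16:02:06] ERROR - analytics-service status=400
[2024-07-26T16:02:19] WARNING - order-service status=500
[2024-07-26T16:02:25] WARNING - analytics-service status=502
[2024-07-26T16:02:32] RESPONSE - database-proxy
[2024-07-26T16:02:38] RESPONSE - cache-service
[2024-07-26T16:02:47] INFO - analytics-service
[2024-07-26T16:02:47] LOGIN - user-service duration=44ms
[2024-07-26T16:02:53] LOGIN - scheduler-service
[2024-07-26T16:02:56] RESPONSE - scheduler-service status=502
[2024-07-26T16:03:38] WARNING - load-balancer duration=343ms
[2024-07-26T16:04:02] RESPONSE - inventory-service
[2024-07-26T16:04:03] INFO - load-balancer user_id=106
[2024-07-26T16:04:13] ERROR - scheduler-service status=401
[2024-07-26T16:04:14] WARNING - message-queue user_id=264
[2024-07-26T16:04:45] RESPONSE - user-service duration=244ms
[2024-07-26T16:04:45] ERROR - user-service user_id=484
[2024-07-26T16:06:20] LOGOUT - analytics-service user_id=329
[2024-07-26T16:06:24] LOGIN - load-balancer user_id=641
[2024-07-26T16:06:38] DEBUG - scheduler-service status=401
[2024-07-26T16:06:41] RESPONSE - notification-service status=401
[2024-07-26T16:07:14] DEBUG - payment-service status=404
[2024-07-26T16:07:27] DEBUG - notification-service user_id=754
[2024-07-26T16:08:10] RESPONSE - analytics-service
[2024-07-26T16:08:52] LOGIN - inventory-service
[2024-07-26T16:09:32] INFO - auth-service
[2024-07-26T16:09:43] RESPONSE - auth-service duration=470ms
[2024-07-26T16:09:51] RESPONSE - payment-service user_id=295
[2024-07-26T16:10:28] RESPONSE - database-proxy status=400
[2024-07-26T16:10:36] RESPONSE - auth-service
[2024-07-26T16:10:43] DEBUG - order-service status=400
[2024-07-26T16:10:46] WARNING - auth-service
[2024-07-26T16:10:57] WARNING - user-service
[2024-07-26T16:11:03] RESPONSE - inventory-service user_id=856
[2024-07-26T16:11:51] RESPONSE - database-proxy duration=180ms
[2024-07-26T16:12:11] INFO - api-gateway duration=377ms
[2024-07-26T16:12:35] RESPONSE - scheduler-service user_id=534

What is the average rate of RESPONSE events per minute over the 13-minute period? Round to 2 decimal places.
1.23

To calculate the rate:

1. Count total RESPONSE events: 16
2. Total time period: 13 minutes
3. Rate = 16 / 13 = 1.23 events per minute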